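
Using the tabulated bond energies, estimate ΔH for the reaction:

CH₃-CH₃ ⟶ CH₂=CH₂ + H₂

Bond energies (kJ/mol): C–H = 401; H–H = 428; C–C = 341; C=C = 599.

ΔH ≈ +116 kJ

Bonds broken (reactants):
  C–C: 1 × 341 = 341
  C–H: 6 × 401 = 2406
  Σ(broken) = 2747 kJ
Bonds formed (products):
  C–H: 4 × 401 = 1604
  C=C: 1 × 599 = 599
  H–H: 1 × 428 = 428
  Σ(formed) = 2631 kJ
ΔH = Σ(broken) − Σ(formed) = 2747 − 2631 = +116 kJ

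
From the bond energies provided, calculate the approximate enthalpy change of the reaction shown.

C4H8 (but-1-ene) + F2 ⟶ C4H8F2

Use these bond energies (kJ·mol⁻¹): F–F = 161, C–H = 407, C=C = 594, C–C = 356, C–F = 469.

ΔH ≈ −539 kJ

Bonds broken (reactants):
  C–C: 2 × 356 = 712
  C–H: 8 × 407 = 3256
  C=C: 1 × 594 = 594
  F–F: 1 × 161 = 161
  Σ(broken) = 4723 kJ
Bonds formed (products):
  C–C: 3 × 356 = 1068
  C–F: 2 × 469 = 938
  C–H: 8 × 407 = 3256
  Σ(formed) = 5262 kJ
ΔH = Σ(broken) − Σ(formed) = 4723 − 5262 = −539 kJ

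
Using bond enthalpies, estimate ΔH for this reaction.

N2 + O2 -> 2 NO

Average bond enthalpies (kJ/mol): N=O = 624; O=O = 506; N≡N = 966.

Bonds broken (reactants):
  N≡N: 1 × 966 = 966
  O=O: 1 × 506 = 506
  Σ(broken) = 1472 kJ
Bonds formed (products):
  N=O: 2 × 624 = 1248
  Σ(formed) = 1248 kJ
ΔH = Σ(broken) − Σ(formed) = 1472 − 1248 = +224 kJ

ΔH ≈ +224 kJ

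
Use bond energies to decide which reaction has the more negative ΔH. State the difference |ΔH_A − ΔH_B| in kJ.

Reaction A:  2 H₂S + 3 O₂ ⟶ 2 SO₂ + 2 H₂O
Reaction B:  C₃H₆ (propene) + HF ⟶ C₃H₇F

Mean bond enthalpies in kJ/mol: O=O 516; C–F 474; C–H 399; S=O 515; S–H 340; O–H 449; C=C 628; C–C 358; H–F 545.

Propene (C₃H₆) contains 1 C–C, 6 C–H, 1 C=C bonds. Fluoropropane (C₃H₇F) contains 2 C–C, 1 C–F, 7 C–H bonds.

Reaction A:
  Bonds broken (reactants):
    O=O: 3 × 516 = 1548
    S–H: 4 × 340 = 1360
    Σ(broken) = 2908 kJ
  Bonds formed (products):
    O–H: 4 × 449 = 1796
    S=O: 4 × 515 = 2060
    Σ(formed) = 3856 kJ
  ΔH_A = 2908 − 3856 = −948 kJ
Reaction B:
  Bonds broken (reactants):
    C–C: 1 × 358 = 358
    C–H: 6 × 399 = 2394
    C=C: 1 × 628 = 628
    H–F: 1 × 545 = 545
    Σ(broken) = 3925 kJ
  Bonds formed (products):
    C–C: 2 × 358 = 716
    C–F: 1 × 474 = 474
    C–H: 7 × 399 = 2793
    Σ(formed) = 3983 kJ
  ΔH_B = 3925 − 3983 = −58 kJ
ΔH_A − ΔH_B = −890 kJ, so reaction A has the more negative ΔH; |ΔH_A − ΔH_B| = 890 kJ.

Reaction A, by 890 kJ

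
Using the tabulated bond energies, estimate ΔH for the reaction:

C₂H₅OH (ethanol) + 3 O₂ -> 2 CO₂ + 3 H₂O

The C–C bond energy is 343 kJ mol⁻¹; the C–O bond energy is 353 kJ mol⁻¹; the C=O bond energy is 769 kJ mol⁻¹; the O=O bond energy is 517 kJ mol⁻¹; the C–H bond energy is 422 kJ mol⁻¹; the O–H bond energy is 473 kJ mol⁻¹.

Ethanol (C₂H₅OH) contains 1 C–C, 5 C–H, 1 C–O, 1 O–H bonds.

ΔH ≈ −1084 kJ

Bonds broken (reactants):
  C–C: 1 × 343 = 343
  C–H: 5 × 422 = 2110
  C–O: 1 × 353 = 353
  O–H: 1 × 473 = 473
  O=O: 3 × 517 = 1551
  Σ(broken) = 4830 kJ
Bonds formed (products):
  C=O: 4 × 769 = 3076
  O–H: 6 × 473 = 2838
  Σ(formed) = 5914 kJ
ΔH = Σ(broken) − Σ(formed) = 4830 − 5914 = −1084 kJ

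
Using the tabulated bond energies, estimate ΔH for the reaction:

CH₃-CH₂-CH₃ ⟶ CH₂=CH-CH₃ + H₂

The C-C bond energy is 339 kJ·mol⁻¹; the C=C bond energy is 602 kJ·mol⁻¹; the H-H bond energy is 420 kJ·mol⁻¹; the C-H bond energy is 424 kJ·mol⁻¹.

ΔH ≈ +165 kJ

Bonds broken (reactants):
  C-C: 2 × 339 = 678
  C-H: 8 × 424 = 3392
  Σ(broken) = 4070 kJ
Bonds formed (products):
  C-C: 1 × 339 = 339
  C-H: 6 × 424 = 2544
  C=C: 1 × 602 = 602
  H-H: 1 × 420 = 420
  Σ(formed) = 3905 kJ
ΔH = Σ(broken) − Σ(formed) = 4070 − 3905 = +165 kJ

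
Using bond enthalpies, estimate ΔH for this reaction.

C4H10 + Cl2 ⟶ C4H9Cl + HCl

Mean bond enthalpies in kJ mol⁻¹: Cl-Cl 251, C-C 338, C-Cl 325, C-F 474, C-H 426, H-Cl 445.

Bonds broken (reactants):
  C-C: 3 × 338 = 1014
  C-H: 10 × 426 = 4260
  Cl-Cl: 1 × 251 = 251
  Σ(broken) = 5525 kJ
Bonds formed (products):
  C-C: 3 × 338 = 1014
  C-Cl: 1 × 325 = 325
  C-H: 9 × 426 = 3834
  H-Cl: 1 × 445 = 445
  Σ(formed) = 5618 kJ
ΔH = Σ(broken) − Σ(formed) = 5525 − 5618 = −93 kJ

ΔH ≈ −93 kJ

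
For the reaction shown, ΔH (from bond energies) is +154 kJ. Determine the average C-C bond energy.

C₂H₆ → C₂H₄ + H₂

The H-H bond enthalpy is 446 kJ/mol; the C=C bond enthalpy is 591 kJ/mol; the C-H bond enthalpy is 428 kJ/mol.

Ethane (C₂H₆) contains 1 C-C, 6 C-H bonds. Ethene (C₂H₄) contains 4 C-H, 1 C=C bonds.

D(C-C) ≈ 335 kJ/mol

Let D be the C-C bond energy.
Σ(broken) = 1×D + 6×428 = 2568 + D
Σ(formed) = 4×428 + 1×591 + 1×446 = 2749
ΔH = Σ(broken) − Σ(formed) = (2568 + D) − (2749) = −181 + D
Setting this equal to +154 kJ gives D = 335 kJ/mol.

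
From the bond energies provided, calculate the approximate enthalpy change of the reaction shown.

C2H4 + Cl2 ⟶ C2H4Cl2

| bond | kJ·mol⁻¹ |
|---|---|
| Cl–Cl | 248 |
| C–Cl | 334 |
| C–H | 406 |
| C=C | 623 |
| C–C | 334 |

Bonds broken (reactants):
  C–H: 4 × 406 = 1624
  C=C: 1 × 623 = 623
  Cl–Cl: 1 × 248 = 248
  Σ(broken) = 2495 kJ
Bonds formed (products):
  C–C: 1 × 334 = 334
  C–Cl: 2 × 334 = 668
  C–H: 4 × 406 = 1624
  Σ(formed) = 2626 kJ
ΔH = Σ(broken) − Σ(formed) = 2495 − 2626 = −131 kJ

ΔH ≈ −131 kJ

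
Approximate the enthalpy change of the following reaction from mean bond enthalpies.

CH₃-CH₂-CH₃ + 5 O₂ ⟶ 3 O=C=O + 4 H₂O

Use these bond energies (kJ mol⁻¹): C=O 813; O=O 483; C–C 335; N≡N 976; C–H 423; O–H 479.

Bonds broken (reactants):
  C–C: 2 × 335 = 670
  C–H: 8 × 423 = 3384
  O=O: 5 × 483 = 2415
  Σ(broken) = 6469 kJ
Bonds formed (products):
  C=O: 6 × 813 = 4878
  O–H: 8 × 479 = 3832
  Σ(formed) = 8710 kJ
ΔH = Σ(broken) − Σ(formed) = 6469 − 8710 = −2241 kJ

ΔH ≈ −2241 kJ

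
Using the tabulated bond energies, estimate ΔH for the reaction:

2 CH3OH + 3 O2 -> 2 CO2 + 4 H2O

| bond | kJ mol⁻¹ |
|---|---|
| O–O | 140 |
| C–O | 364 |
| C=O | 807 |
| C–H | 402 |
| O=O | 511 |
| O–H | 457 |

Bonds broken (reactants):
  C–H: 6 × 402 = 2412
  C–O: 2 × 364 = 728
  O–H: 2 × 457 = 914
  O=O: 3 × 511 = 1533
  Σ(broken) = 5587 kJ
Bonds formed (products):
  C=O: 4 × 807 = 3228
  O–H: 8 × 457 = 3656
  Σ(formed) = 6884 kJ
ΔH = Σ(broken) − Σ(formed) = 5587 − 6884 = −1297 kJ

ΔH ≈ −1297 kJ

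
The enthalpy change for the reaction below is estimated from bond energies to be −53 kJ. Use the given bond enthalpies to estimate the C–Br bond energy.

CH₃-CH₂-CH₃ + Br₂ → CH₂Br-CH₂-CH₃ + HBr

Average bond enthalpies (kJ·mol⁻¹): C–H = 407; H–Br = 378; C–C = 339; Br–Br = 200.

Let D be the C–Br bond energy.
Σ(broken) = 1×200 + 2×339 + 8×407 = 4134
Σ(formed) = 1×D + 2×339 + 7×407 + 1×378 = 3905 + D
ΔH = Σ(broken) − Σ(formed) = (4134) − (3905 + D) = +229 − D
Setting this equal to −53 kJ gives D = 282 kJ/mol.

D(C–Br) ≈ 282 kJ/mol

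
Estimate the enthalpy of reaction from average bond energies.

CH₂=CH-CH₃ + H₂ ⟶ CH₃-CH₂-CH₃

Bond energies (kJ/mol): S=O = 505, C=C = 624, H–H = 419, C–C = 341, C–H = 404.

ΔH ≈ −106 kJ

Bonds broken (reactants):
  C–C: 1 × 341 = 341
  C–H: 6 × 404 = 2424
  C=C: 1 × 624 = 624
  H–H: 1 × 419 = 419
  Σ(broken) = 3808 kJ
Bonds formed (products):
  C–C: 2 × 341 = 682
  C–H: 8 × 404 = 3232
  Σ(formed) = 3914 kJ
ΔH = Σ(broken) − Σ(formed) = 3808 − 3914 = −106 kJ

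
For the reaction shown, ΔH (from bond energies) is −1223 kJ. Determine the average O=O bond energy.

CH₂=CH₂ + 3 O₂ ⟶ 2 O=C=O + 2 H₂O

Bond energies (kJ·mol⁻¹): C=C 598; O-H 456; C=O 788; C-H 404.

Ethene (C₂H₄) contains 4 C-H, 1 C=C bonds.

D(O=O) ≈ 513 kJ/mol

Let D be the O=O bond energy.
Σ(broken) = 4×404 + 1×598 + 3×D = 2214 + 3D
Σ(formed) = 4×788 + 4×456 = 4976
ΔH = Σ(broken) − Σ(formed) = (2214 + 3D) − (4976) = −2762 + 3D
Setting this equal to −1223 kJ gives 3D = 1539, so D = 513 kJ/mol.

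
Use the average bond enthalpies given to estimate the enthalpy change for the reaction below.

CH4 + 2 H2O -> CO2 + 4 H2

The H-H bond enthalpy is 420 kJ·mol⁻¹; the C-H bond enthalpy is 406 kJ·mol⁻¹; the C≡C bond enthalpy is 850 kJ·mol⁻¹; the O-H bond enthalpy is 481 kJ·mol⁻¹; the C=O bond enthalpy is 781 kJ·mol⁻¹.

Bonds broken (reactants):
  C-H: 4 × 406 = 1624
  O-H: 4 × 481 = 1924
  Σ(broken) = 3548 kJ
Bonds formed (products):
  C=O: 2 × 781 = 1562
  H-H: 4 × 420 = 1680
  Σ(formed) = 3242 kJ
ΔH = Σ(broken) − Σ(formed) = 3548 − 3242 = +306 kJ

ΔH ≈ +306 kJ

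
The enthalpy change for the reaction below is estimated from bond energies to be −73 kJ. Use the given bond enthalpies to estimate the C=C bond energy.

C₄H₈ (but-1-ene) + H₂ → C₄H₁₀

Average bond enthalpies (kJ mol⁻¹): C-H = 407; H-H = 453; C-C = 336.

Let D be the C=C bond energy.
Σ(broken) = 2×336 + 8×407 + 1×D + 1×453 = 4381 + D
Σ(formed) = 3×336 + 10×407 = 5078
ΔH = Σ(broken) − Σ(formed) = (4381 + D) − (5078) = −697 + D
Setting this equal to −73 kJ gives D = 624 kJ/mol.

D(C=C) ≈ 624 kJ/mol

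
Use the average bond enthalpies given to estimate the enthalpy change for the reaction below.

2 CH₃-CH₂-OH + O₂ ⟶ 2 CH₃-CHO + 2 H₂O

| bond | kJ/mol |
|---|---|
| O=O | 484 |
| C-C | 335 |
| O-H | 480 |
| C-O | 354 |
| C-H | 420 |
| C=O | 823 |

ΔH ≈ −574 kJ

Bonds broken (reactants):
  C-C: 2 × 335 = 670
  C-H: 10 × 420 = 4200
  C-O: 2 × 354 = 708
  O-H: 2 × 480 = 960
  O=O: 1 × 484 = 484
  Σ(broken) = 7022 kJ
Bonds formed (products):
  C-C: 2 × 335 = 670
  C-H: 8 × 420 = 3360
  C=O: 2 × 823 = 1646
  O-H: 4 × 480 = 1920
  Σ(formed) = 7596 kJ
ΔH = Σ(broken) − Σ(formed) = 7022 − 7596 = −574 kJ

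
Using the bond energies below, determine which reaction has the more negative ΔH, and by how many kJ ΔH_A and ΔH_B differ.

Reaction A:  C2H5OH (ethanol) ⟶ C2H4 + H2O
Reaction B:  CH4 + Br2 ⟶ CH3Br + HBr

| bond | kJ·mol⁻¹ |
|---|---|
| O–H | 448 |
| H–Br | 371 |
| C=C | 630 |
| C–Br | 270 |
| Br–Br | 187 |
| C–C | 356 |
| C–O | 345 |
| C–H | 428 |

Reaction B, by 77 kJ

Reaction A:
  Bonds broken (reactants):
    C–C: 1 × 356 = 356
    C–H: 5 × 428 = 2140
    C–O: 1 × 345 = 345
    O–H: 1 × 448 = 448
    Σ(broken) = 3289 kJ
  Bonds formed (products):
    C–H: 4 × 428 = 1712
    C=C: 1 × 630 = 630
    O–H: 2 × 448 = 896
    Σ(formed) = 3238 kJ
  ΔH_A = 3289 − 3238 = +51 kJ
Reaction B:
  Bonds broken (reactants):
    Br–Br: 1 × 187 = 187
    C–H: 4 × 428 = 1712
    Σ(broken) = 1899 kJ
  Bonds formed (products):
    C–Br: 1 × 270 = 270
    C–H: 3 × 428 = 1284
    H–Br: 1 × 371 = 371
    Σ(formed) = 1925 kJ
  ΔH_B = 1899 − 1925 = −26 kJ
ΔH_A − ΔH_B = +77 kJ, so reaction B has the more negative ΔH; |ΔH_A − ΔH_B| = 77 kJ.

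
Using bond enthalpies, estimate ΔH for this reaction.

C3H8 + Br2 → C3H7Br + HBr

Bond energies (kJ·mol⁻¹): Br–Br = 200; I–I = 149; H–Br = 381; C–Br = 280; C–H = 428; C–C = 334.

ΔH ≈ −33 kJ

Bonds broken (reactants):
  Br–Br: 1 × 200 = 200
  C–C: 2 × 334 = 668
  C–H: 8 × 428 = 3424
  Σ(broken) = 4292 kJ
Bonds formed (products):
  C–Br: 1 × 280 = 280
  C–C: 2 × 334 = 668
  C–H: 7 × 428 = 2996
  H–Br: 1 × 381 = 381
  Σ(formed) = 4325 kJ
ΔH = Σ(broken) − Σ(formed) = 4292 − 4325 = −33 kJ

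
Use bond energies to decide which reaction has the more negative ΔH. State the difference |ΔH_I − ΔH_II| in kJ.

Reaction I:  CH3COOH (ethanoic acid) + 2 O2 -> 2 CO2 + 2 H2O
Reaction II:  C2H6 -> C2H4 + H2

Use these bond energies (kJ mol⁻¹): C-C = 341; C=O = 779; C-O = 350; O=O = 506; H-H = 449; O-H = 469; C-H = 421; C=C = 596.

Reaction I:
  Bonds broken (reactants):
    C-C: 1 × 341 = 341
    C-H: 3 × 421 = 1263
    C-O: 1 × 350 = 350
    C=O: 1 × 779 = 779
    O-H: 1 × 469 = 469
    O=O: 2 × 506 = 1012
    Σ(broken) = 4214 kJ
  Bonds formed (products):
    C=O: 4 × 779 = 3116
    O-H: 4 × 469 = 1876
    Σ(formed) = 4992 kJ
  ΔH_I = 4214 − 4992 = −778 kJ
Reaction II:
  Bonds broken (reactants):
    C-C: 1 × 341 = 341
    C-H: 6 × 421 = 2526
    Σ(broken) = 2867 kJ
  Bonds formed (products):
    C-H: 4 × 421 = 1684
    C=C: 1 × 596 = 596
    H-H: 1 × 449 = 449
    Σ(formed) = 2729 kJ
  ΔH_II = 2867 − 2729 = +138 kJ
ΔH_I − ΔH_II = −916 kJ, so reaction I has the more negative ΔH; |ΔH_I − ΔH_II| = 916 kJ.

Reaction I, by 916 kJ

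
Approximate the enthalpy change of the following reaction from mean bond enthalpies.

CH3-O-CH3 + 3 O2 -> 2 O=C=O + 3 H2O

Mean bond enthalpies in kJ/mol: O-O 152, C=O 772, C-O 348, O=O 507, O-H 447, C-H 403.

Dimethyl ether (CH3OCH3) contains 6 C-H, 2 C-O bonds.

ΔH ≈ −1135 kJ

Bonds broken (reactants):
  C-H: 6 × 403 = 2418
  C-O: 2 × 348 = 696
  O=O: 3 × 507 = 1521
  Σ(broken) = 4635 kJ
Bonds formed (products):
  C=O: 4 × 772 = 3088
  O-H: 6 × 447 = 2682
  Σ(formed) = 5770 kJ
ΔH = Σ(broken) − Σ(formed) = 4635 − 5770 = −1135 kJ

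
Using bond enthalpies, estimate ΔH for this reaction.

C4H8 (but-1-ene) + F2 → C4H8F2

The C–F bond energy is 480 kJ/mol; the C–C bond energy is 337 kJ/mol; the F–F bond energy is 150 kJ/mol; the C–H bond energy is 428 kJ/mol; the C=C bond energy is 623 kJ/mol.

ΔH ≈ −524 kJ

Bonds broken (reactants):
  C–C: 2 × 337 = 674
  C–H: 8 × 428 = 3424
  C=C: 1 × 623 = 623
  F–F: 1 × 150 = 150
  Σ(broken) = 4871 kJ
Bonds formed (products):
  C–C: 3 × 337 = 1011
  C–F: 2 × 480 = 960
  C–H: 8 × 428 = 3424
  Σ(formed) = 5395 kJ
ΔH = Σ(broken) − Σ(formed) = 4871 − 5395 = −524 kJ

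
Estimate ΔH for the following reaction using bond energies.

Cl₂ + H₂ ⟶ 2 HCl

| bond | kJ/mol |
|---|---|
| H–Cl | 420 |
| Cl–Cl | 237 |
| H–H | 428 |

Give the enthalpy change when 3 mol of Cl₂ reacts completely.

ΔH = −525 kJ

Bonds broken (reactants):
  Cl–Cl: 1 × 237 = 237
  H–H: 1 × 428 = 428
  Σ(broken) = 665 kJ
Bonds formed (products):
  H–Cl: 2 × 420 = 840
  Σ(formed) = 840 kJ
ΔH = Σ(broken) − Σ(formed) = 665 − 840 = −175 kJ
For 3× the reaction as written: 3 × (−175) = −525 kJ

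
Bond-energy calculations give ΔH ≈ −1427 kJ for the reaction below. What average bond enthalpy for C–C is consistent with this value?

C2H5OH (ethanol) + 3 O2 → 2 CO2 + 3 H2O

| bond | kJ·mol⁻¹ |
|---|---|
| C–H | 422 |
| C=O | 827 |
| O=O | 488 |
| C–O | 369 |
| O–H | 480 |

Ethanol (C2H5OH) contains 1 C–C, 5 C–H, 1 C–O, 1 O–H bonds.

Let D be the C–C bond energy.
Σ(broken) = 1×D + 5×422 + 1×369 + 1×480 + 3×488 = 4423 + D
Σ(formed) = 4×827 + 6×480 = 6188
ΔH = Σ(broken) − Σ(formed) = (4423 + D) − (6188) = −1765 + D
Setting this equal to −1427 kJ gives D = 338 kJ/mol.

D(C–C) ≈ 338 kJ/mol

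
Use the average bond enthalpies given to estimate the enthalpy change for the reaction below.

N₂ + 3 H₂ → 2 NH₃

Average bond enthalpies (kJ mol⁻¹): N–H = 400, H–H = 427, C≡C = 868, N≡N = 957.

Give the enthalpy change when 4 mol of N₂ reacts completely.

Bonds broken (reactants):
  H–H: 3 × 427 = 1281
  N≡N: 1 × 957 = 957
  Σ(broken) = 2238 kJ
Bonds formed (products):
  N–H: 6 × 400 = 2400
  Σ(formed) = 2400 kJ
ΔH = Σ(broken) − Σ(formed) = 2238 − 2400 = −162 kJ
For 4× the reaction as written: 4 × (−162) = −648 kJ

ΔH = −648 kJ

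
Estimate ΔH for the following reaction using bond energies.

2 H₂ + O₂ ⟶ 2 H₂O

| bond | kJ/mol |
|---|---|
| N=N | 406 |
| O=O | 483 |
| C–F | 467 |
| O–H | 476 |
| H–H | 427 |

ΔH ≈ −567 kJ

Bonds broken (reactants):
  H–H: 2 × 427 = 854
  O=O: 1 × 483 = 483
  Σ(broken) = 1337 kJ
Bonds formed (products):
  O–H: 4 × 476 = 1904
  Σ(formed) = 1904 kJ
ΔH = Σ(broken) − Σ(formed) = 1337 − 1904 = −567 kJ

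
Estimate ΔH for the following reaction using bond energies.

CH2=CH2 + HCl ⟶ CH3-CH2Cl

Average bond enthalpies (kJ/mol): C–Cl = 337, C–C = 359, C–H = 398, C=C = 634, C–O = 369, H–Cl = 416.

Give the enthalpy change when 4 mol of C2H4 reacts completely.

ΔH = −176 kJ

Bonds broken (reactants):
  C–H: 4 × 398 = 1592
  C=C: 1 × 634 = 634
  H–Cl: 1 × 416 = 416
  Σ(broken) = 2642 kJ
Bonds formed (products):
  C–C: 1 × 359 = 359
  C–Cl: 1 × 337 = 337
  C–H: 5 × 398 = 1990
  Σ(formed) = 2686 kJ
ΔH = Σ(broken) − Σ(formed) = 2642 − 2686 = −44 kJ
For 4× the reaction as written: 4 × (−44) = −176 kJ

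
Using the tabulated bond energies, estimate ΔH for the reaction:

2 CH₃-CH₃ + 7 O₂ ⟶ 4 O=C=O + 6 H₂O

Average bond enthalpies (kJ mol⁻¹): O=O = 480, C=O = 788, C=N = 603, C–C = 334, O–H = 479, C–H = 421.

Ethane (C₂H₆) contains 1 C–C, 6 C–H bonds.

Bonds broken (reactants):
  C–C: 2 × 334 = 668
  C–H: 12 × 421 = 5052
  O=O: 7 × 480 = 3360
  Σ(broken) = 9080 kJ
Bonds formed (products):
  C=O: 8 × 788 = 6304
  O–H: 12 × 479 = 5748
  Σ(formed) = 12052 kJ
ΔH = Σ(broken) − Σ(formed) = 9080 − 12052 = −2972 kJ

ΔH ≈ −2972 kJ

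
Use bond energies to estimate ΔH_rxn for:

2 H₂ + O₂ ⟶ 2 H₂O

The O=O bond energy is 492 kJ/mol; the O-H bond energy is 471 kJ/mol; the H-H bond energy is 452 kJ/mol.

Bonds broken (reactants):
  H-H: 2 × 452 = 904
  O=O: 1 × 492 = 492
  Σ(broken) = 1396 kJ
Bonds formed (products):
  O-H: 4 × 471 = 1884
  Σ(formed) = 1884 kJ
ΔH = Σ(broken) − Σ(formed) = 1396 − 1884 = −488 kJ

ΔH ≈ −488 kJ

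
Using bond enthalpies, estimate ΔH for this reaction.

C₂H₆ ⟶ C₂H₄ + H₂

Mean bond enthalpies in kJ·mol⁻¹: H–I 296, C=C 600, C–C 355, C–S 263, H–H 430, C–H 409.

ΔH ≈ +143 kJ

Bonds broken (reactants):
  C–C: 1 × 355 = 355
  C–H: 6 × 409 = 2454
  Σ(broken) = 2809 kJ
Bonds formed (products):
  C–H: 4 × 409 = 1636
  C=C: 1 × 600 = 600
  H–H: 1 × 430 = 430
  Σ(formed) = 2666 kJ
ΔH = Σ(broken) − Σ(formed) = 2809 − 2666 = +143 kJ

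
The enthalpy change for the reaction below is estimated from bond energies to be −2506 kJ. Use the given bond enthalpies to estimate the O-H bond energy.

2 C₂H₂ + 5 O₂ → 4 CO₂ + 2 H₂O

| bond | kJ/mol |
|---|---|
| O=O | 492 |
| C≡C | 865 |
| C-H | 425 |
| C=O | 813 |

Let D be the O-H bond energy.
Σ(broken) = 2×865 + 4×425 + 5×492 = 5890
Σ(formed) = 8×813 + 4×D = 6504 + 4D
ΔH = Σ(broken) − Σ(formed) = (5890) − (6504 + 4D) = −614 − 4D
Setting this equal to −2506 kJ gives 4D = 1892, so D = 473 kJ/mol.

D(O-H) ≈ 473 kJ/mol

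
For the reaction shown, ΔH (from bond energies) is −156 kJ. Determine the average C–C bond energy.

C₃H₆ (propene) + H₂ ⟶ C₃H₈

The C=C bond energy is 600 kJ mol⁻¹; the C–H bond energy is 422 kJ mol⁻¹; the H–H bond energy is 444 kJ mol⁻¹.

Let D be the C–C bond energy.
Σ(broken) = 1×D + 6×422 + 1×600 + 1×444 = 3576 + D
Σ(formed) = 2×D + 8×422 = 3376 + 2D
ΔH = Σ(broken) − Σ(formed) = (3576 + D) − (3376 + 2D) = +200 − D
Setting this equal to −156 kJ gives D = 356 kJ/mol.

D(C–C) ≈ 356 kJ/mol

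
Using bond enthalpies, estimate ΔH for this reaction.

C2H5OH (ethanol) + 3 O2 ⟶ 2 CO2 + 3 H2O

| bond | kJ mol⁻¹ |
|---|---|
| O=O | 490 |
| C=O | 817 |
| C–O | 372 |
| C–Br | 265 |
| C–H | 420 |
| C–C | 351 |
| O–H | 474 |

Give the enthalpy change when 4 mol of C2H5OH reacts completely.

Bonds broken (reactants):
  C–C: 1 × 351 = 351
  C–H: 5 × 420 = 2100
  C–O: 1 × 372 = 372
  O–H: 1 × 474 = 474
  O=O: 3 × 490 = 1470
  Σ(broken) = 4767 kJ
Bonds formed (products):
  C=O: 4 × 817 = 3268
  O–H: 6 × 474 = 2844
  Σ(formed) = 6112 kJ
ΔH = Σ(broken) − Σ(formed) = 4767 − 6112 = −1345 kJ
For 4× the reaction as written: 4 × (−1345) = −5380 kJ

ΔH = −5380 kJ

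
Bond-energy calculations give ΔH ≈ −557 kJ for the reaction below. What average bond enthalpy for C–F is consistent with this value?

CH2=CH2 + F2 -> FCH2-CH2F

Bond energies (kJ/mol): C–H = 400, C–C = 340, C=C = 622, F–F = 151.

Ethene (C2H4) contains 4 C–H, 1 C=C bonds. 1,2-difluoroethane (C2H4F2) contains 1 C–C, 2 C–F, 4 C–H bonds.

D(C–F) ≈ 495 kJ/mol

Let D be the C–F bond energy.
Σ(broken) = 4×400 + 1×622 + 1×151 = 2373
Σ(formed) = 1×340 + 2×D + 4×400 = 1940 + 2D
ΔH = Σ(broken) − Σ(formed) = (2373) − (1940 + 2D) = +433 − 2D
Setting this equal to −557 kJ gives 2D = 990, so D = 495 kJ/mol.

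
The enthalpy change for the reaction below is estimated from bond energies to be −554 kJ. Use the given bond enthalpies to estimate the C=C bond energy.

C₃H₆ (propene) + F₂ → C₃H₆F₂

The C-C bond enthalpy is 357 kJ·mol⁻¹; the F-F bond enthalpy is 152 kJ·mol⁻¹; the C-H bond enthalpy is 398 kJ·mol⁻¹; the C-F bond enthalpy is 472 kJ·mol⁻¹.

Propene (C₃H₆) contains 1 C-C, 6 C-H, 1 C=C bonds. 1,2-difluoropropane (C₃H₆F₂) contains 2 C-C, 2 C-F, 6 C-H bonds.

D(C=C) ≈ 595 kJ/mol

Let D be the C=C bond energy.
Σ(broken) = 1×357 + 6×398 + 1×D + 1×152 = 2897 + D
Σ(formed) = 2×357 + 2×472 + 6×398 = 4046
ΔH = Σ(broken) − Σ(formed) = (2897 + D) − (4046) = −1149 + D
Setting this equal to −554 kJ gives D = 595 kJ/mol.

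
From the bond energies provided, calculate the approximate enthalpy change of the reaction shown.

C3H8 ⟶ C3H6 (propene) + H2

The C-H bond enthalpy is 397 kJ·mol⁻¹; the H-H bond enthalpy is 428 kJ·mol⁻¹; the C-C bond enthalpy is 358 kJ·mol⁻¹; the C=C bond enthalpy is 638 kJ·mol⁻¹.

ΔH ≈ +86 kJ

Bonds broken (reactants):
  C-C: 2 × 358 = 716
  C-H: 8 × 397 = 3176
  Σ(broken) = 3892 kJ
Bonds formed (products):
  C-C: 1 × 358 = 358
  C-H: 6 × 397 = 2382
  C=C: 1 × 638 = 638
  H-H: 1 × 428 = 428
  Σ(formed) = 3806 kJ
ΔH = Σ(broken) − Σ(formed) = 3892 − 3806 = +86 kJ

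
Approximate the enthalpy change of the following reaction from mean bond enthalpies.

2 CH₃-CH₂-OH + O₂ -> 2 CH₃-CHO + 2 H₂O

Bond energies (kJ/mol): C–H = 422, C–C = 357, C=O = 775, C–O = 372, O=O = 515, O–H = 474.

Bonds broken (reactants):
  C–C: 2 × 357 = 714
  C–H: 10 × 422 = 4220
  C–O: 2 × 372 = 744
  O–H: 2 × 474 = 948
  O=O: 1 × 515 = 515
  Σ(broken) = 7141 kJ
Bonds formed (products):
  C–C: 2 × 357 = 714
  C–H: 8 × 422 = 3376
  C=O: 2 × 775 = 1550
  O–H: 4 × 474 = 1896
  Σ(formed) = 7536 kJ
ΔH = Σ(broken) − Σ(formed) = 7141 − 7536 = −395 kJ

ΔH ≈ −395 kJ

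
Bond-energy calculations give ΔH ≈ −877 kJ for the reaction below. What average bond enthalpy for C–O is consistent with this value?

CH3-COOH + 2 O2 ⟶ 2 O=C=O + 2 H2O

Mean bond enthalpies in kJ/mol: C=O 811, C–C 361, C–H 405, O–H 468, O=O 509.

D(C–O) ≈ 366 kJ/mol

Let D be the C–O bond energy.
Σ(broken) = 1×361 + 3×405 + 1×D + 1×811 + 1×468 + 2×509 = 3873 + D
Σ(formed) = 4×811 + 4×468 = 5116
ΔH = Σ(broken) − Σ(formed) = (3873 + D) − (5116) = −1243 + D
Setting this equal to −877 kJ gives D = 366 kJ/mol.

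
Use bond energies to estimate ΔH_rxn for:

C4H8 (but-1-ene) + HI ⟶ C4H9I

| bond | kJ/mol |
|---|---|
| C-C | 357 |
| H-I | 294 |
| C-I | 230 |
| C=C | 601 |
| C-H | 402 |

ΔH ≈ −94 kJ

Bonds broken (reactants):
  C-C: 2 × 357 = 714
  C-H: 8 × 402 = 3216
  C=C: 1 × 601 = 601
  H-I: 1 × 294 = 294
  Σ(broken) = 4825 kJ
Bonds formed (products):
  C-C: 3 × 357 = 1071
  C-H: 9 × 402 = 3618
  C-I: 1 × 230 = 230
  Σ(formed) = 4919 kJ
ΔH = Σ(broken) − Σ(formed) = 4825 − 4919 = −94 kJ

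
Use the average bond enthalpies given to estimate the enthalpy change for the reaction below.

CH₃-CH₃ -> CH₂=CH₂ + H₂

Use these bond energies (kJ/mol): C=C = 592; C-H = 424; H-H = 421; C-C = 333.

Bonds broken (reactants):
  C-C: 1 × 333 = 333
  C-H: 6 × 424 = 2544
  Σ(broken) = 2877 kJ
Bonds formed (products):
  C-H: 4 × 424 = 1696
  C=C: 1 × 592 = 592
  H-H: 1 × 421 = 421
  Σ(formed) = 2709 kJ
ΔH = Σ(broken) − Σ(formed) = 2877 − 2709 = +168 kJ

ΔH ≈ +168 kJ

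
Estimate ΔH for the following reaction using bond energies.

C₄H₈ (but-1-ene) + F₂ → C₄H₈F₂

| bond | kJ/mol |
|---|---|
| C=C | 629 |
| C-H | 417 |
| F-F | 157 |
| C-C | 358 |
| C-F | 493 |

ΔH ≈ −558 kJ

Bonds broken (reactants):
  C-C: 2 × 358 = 716
  C-H: 8 × 417 = 3336
  C=C: 1 × 629 = 629
  F-F: 1 × 157 = 157
  Σ(broken) = 4838 kJ
Bonds formed (products):
  C-C: 3 × 358 = 1074
  C-F: 2 × 493 = 986
  C-H: 8 × 417 = 3336
  Σ(formed) = 5396 kJ
ΔH = Σ(broken) − Σ(formed) = 4838 − 5396 = −558 kJ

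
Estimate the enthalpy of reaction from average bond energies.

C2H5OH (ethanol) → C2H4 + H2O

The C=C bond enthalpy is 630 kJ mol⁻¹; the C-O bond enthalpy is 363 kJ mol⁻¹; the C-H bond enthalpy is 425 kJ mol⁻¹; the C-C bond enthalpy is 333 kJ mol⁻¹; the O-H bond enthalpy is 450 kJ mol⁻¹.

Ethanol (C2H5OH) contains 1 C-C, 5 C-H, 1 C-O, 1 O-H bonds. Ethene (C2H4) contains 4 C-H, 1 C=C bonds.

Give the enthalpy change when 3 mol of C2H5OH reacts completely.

ΔH = +123 kJ

Bonds broken (reactants):
  C-C: 1 × 333 = 333
  C-H: 5 × 425 = 2125
  C-O: 1 × 363 = 363
  O-H: 1 × 450 = 450
  Σ(broken) = 3271 kJ
Bonds formed (products):
  C-H: 4 × 425 = 1700
  C=C: 1 × 630 = 630
  O-H: 2 × 450 = 900
  Σ(formed) = 3230 kJ
ΔH = Σ(broken) − Σ(formed) = 3271 − 3230 = +41 kJ
For 3× the reaction as written: 3 × (+41) = +123 kJ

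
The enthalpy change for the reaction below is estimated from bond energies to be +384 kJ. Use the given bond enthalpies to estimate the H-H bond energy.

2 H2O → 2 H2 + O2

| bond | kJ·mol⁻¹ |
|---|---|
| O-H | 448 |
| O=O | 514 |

Let D be the H-H bond energy.
Σ(broken) = 4×448 = 1792
Σ(formed) = 2×D + 1×514 = 514 + 2D
ΔH = Σ(broken) − Σ(formed) = (1792) − (514 + 2D) = +1278 − 2D
Setting this equal to +384 kJ gives 2D = 894, so D = 447 kJ/mol.

D(H-H) ≈ 447 kJ/mol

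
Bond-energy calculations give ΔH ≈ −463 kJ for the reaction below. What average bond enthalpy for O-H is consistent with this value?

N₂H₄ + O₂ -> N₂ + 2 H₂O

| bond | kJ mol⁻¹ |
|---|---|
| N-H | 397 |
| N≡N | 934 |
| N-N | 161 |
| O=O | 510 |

D(O-H) ≈ 447 kJ/mol

Let D be the O-H bond energy.
Σ(broken) = 4×397 + 1×161 + 1×510 = 2259
Σ(formed) = 1×934 + 4×D = 934 + 4D
ΔH = Σ(broken) − Σ(formed) = (2259) − (934 + 4D) = +1325 − 4D
Setting this equal to −463 kJ gives 4D = 1788, so D = 447 kJ/mol.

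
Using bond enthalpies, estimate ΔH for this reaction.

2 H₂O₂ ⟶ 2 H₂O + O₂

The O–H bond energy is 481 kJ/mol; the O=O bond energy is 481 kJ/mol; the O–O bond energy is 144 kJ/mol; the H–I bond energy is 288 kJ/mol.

ΔH ≈ −193 kJ

Bonds broken (reactants):
  O–H: 4 × 481 = 1924
  O–O: 2 × 144 = 288
  Σ(broken) = 2212 kJ
Bonds formed (products):
  O–H: 4 × 481 = 1924
  O=O: 1 × 481 = 481
  Σ(formed) = 2405 kJ
ΔH = Σ(broken) − Σ(formed) = 2212 − 2405 = −193 kJ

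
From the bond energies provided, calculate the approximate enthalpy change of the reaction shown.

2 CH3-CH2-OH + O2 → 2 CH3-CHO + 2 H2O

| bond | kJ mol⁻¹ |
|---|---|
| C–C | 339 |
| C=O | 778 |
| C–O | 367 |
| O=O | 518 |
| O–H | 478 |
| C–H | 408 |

ΔH ≈ −444 kJ

Bonds broken (reactants):
  C–C: 2 × 339 = 678
  C–H: 10 × 408 = 4080
  C–O: 2 × 367 = 734
  O–H: 2 × 478 = 956
  O=O: 1 × 518 = 518
  Σ(broken) = 6966 kJ
Bonds formed (products):
  C–C: 2 × 339 = 678
  C–H: 8 × 408 = 3264
  C=O: 2 × 778 = 1556
  O–H: 4 × 478 = 1912
  Σ(formed) = 7410 kJ
ΔH = Σ(broken) − Σ(formed) = 6966 − 7410 = −444 kJ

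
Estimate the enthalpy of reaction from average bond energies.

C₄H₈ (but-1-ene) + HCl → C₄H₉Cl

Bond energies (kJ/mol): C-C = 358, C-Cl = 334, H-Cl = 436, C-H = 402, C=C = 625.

Bonds broken (reactants):
  C-C: 2 × 358 = 716
  C-H: 8 × 402 = 3216
  C=C: 1 × 625 = 625
  H-Cl: 1 × 436 = 436
  Σ(broken) = 4993 kJ
Bonds formed (products):
  C-C: 3 × 358 = 1074
  C-Cl: 1 × 334 = 334
  C-H: 9 × 402 = 3618
  Σ(formed) = 5026 kJ
ΔH = Σ(broken) − Σ(formed) = 4993 − 5026 = −33 kJ

ΔH ≈ −33 kJ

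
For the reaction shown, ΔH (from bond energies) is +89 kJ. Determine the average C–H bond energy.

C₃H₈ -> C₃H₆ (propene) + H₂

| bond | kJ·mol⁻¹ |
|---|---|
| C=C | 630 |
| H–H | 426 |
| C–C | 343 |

Let D be the C–H bond energy.
Σ(broken) = 2×343 + 8×D = 686 + 8D
Σ(formed) = 1×343 + 6×D + 1×630 + 1×426 = 1399 + 6D
ΔH = Σ(broken) − Σ(formed) = (686 + 8D) − (1399 + 6D) = −713 + 2D
Setting this equal to +89 kJ gives 2D = 802, so D = 401 kJ/mol.

D(C–H) ≈ 401 kJ/mol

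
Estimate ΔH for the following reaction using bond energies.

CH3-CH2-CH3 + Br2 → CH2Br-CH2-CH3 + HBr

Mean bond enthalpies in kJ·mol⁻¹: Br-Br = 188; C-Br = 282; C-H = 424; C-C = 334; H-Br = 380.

Bonds broken (reactants):
  Br-Br: 1 × 188 = 188
  C-C: 2 × 334 = 668
  C-H: 8 × 424 = 3392
  Σ(broken) = 4248 kJ
Bonds formed (products):
  C-Br: 1 × 282 = 282
  C-C: 2 × 334 = 668
  C-H: 7 × 424 = 2968
  H-Br: 1 × 380 = 380
  Σ(formed) = 4298 kJ
ΔH = Σ(broken) − Σ(formed) = 4248 − 4298 = −50 kJ

ΔH ≈ −50 kJ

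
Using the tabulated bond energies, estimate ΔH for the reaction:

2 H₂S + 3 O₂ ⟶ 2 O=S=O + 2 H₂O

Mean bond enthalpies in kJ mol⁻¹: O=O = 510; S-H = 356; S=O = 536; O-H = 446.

Bonds broken (reactants):
  O=O: 3 × 510 = 1530
  S-H: 4 × 356 = 1424
  Σ(broken) = 2954 kJ
Bonds formed (products):
  O-H: 4 × 446 = 1784
  S=O: 4 × 536 = 2144
  Σ(formed) = 3928 kJ
ΔH = Σ(broken) − Σ(formed) = 2954 − 3928 = −974 kJ

ΔH ≈ −974 kJ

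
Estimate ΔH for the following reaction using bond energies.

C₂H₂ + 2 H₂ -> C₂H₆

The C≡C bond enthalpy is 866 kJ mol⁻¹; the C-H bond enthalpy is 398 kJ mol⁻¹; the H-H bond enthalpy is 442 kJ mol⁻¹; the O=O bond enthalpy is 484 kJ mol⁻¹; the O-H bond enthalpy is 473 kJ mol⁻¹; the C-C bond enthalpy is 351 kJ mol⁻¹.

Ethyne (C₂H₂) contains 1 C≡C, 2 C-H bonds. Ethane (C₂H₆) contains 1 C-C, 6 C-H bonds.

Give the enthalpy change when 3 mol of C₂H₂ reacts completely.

ΔH = −579 kJ

Bonds broken (reactants):
  C≡C: 1 × 866 = 866
  C-H: 2 × 398 = 796
  H-H: 2 × 442 = 884
  Σ(broken) = 2546 kJ
Bonds formed (products):
  C-C: 1 × 351 = 351
  C-H: 6 × 398 = 2388
  Σ(formed) = 2739 kJ
ΔH = Σ(broken) − Σ(formed) = 2546 − 2739 = −193 kJ
For 3× the reaction as written: 3 × (−193) = −579 kJ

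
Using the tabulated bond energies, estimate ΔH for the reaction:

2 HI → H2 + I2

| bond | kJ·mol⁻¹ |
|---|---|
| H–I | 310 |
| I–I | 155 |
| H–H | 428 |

Bonds broken (reactants):
  H–I: 2 × 310 = 620
  Σ(broken) = 620 kJ
Bonds formed (products):
  H–H: 1 × 428 = 428
  I–I: 1 × 155 = 155
  Σ(formed) = 583 kJ
ΔH = Σ(broken) − Σ(formed) = 620 − 583 = +37 kJ

ΔH ≈ +37 kJ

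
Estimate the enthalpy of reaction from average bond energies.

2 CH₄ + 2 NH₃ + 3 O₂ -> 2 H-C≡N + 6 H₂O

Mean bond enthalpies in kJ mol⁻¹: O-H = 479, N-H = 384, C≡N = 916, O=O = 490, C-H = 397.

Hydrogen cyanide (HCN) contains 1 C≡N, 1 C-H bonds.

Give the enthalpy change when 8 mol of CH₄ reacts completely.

ΔH = −5696 kJ

Bonds broken (reactants):
  C-H: 8 × 397 = 3176
  N-H: 6 × 384 = 2304
  O=O: 3 × 490 = 1470
  Σ(broken) = 6950 kJ
Bonds formed (products):
  C≡N: 2 × 916 = 1832
  C-H: 2 × 397 = 794
  O-H: 12 × 479 = 5748
  Σ(formed) = 8374 kJ
ΔH = Σ(broken) − Σ(formed) = 6950 − 8374 = −1424 kJ
For 4× the reaction as written: 4 × (−1424) = −5696 kJ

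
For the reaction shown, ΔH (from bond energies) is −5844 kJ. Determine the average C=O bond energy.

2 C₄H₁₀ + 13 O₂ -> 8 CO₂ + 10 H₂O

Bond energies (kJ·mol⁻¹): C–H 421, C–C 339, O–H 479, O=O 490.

Let D be the C=O bond energy.
Σ(broken) = 6×339 + 20×421 + 13×490 = 16824
Σ(formed) = 16×D + 20×479 = 9580 + 16D
ΔH = Σ(broken) − Σ(formed) = (16824) − (9580 + 16D) = +7244 − 16D
Setting this equal to −5844 kJ gives 16D = 13088, so D = 818 kJ/mol.

D(C=O) ≈ 818 kJ/mol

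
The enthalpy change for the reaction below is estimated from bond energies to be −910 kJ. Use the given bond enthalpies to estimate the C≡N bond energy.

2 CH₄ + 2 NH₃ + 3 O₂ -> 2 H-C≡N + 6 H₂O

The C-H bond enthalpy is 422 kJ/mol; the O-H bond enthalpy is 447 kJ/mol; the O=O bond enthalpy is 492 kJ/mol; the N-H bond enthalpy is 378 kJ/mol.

D(C≡N) ≈ 911 kJ/mol

Let D be the C≡N bond energy.
Σ(broken) = 8×422 + 6×378 + 3×492 = 7120
Σ(formed) = 2×D + 2×422 + 12×447 = 6208 + 2D
ΔH = Σ(broken) − Σ(formed) = (7120) − (6208 + 2D) = +912 − 2D
Setting this equal to −910 kJ gives 2D = 1822, so D = 911 kJ/mol.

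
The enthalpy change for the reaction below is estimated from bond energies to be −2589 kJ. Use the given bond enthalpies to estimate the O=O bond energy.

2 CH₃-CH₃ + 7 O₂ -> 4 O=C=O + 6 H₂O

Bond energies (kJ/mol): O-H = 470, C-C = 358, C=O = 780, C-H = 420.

Let D be the O=O bond energy.
Σ(broken) = 2×358 + 12×420 + 7×D = 5756 + 7D
Σ(formed) = 8×780 + 12×470 = 11880
ΔH = Σ(broken) − Σ(formed) = (5756 + 7D) − (11880) = −6124 + 7D
Setting this equal to −2589 kJ gives 7D = 3535, so D = 505 kJ/mol.

D(O=O) ≈ 505 kJ/mol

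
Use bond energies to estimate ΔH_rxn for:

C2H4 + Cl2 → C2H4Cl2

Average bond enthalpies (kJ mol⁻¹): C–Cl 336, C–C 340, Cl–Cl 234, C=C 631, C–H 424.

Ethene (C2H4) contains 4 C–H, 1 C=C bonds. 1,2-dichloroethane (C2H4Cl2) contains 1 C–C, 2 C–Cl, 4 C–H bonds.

Bonds broken (reactants):
  C–H: 4 × 424 = 1696
  C=C: 1 × 631 = 631
  Cl–Cl: 1 × 234 = 234
  Σ(broken) = 2561 kJ
Bonds formed (products):
  C–C: 1 × 340 = 340
  C–Cl: 2 × 336 = 672
  C–H: 4 × 424 = 1696
  Σ(formed) = 2708 kJ
ΔH = Σ(broken) − Σ(formed) = 2561 − 2708 = −147 kJ

ΔH ≈ −147 kJ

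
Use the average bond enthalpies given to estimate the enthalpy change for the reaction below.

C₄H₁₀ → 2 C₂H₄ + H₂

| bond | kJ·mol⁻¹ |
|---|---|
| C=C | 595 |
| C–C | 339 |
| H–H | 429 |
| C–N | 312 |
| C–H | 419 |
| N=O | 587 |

Bonds broken (reactants):
  C–C: 3 × 339 = 1017
  C–H: 10 × 419 = 4190
  Σ(broken) = 5207 kJ
Bonds formed (products):
  C–H: 8 × 419 = 3352
  C=C: 2 × 595 = 1190
  H–H: 1 × 429 = 429
  Σ(formed) = 4971 kJ
ΔH = Σ(broken) − Σ(formed) = 5207 − 4971 = +236 kJ

ΔH ≈ +236 kJ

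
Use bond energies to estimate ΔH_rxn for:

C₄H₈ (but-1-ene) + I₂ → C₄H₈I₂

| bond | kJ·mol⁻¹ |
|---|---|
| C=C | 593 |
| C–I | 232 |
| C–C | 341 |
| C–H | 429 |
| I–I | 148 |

ΔH ≈ −64 kJ

Bonds broken (reactants):
  C–C: 2 × 341 = 682
  C–H: 8 × 429 = 3432
  C=C: 1 × 593 = 593
  I–I: 1 × 148 = 148
  Σ(broken) = 4855 kJ
Bonds formed (products):
  C–C: 3 × 341 = 1023
  C–H: 8 × 429 = 3432
  C–I: 2 × 232 = 464
  Σ(formed) = 4919 kJ
ΔH = Σ(broken) − Σ(formed) = 4855 − 4919 = −64 kJ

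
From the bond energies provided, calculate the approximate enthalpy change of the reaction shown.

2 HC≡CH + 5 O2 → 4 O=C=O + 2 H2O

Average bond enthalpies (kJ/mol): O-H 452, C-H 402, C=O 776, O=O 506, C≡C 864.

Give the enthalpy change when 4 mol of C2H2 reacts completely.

ΔH = −4300 kJ

Bonds broken (reactants):
  C≡C: 2 × 864 = 1728
  C-H: 4 × 402 = 1608
  O=O: 5 × 506 = 2530
  Σ(broken) = 5866 kJ
Bonds formed (products):
  C=O: 8 × 776 = 6208
  O-H: 4 × 452 = 1808
  Σ(formed) = 8016 kJ
ΔH = Σ(broken) − Σ(formed) = 5866 − 8016 = −2150 kJ
For 2× the reaction as written: 2 × (−2150) = −4300 kJ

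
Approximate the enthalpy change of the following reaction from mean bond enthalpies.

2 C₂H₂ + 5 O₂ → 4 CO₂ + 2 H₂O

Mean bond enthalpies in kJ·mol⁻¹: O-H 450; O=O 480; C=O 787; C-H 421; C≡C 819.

Bonds broken (reactants):
  C≡C: 2 × 819 = 1638
  C-H: 4 × 421 = 1684
  O=O: 5 × 480 = 2400
  Σ(broken) = 5722 kJ
Bonds formed (products):
  C=O: 8 × 787 = 6296
  O-H: 4 × 450 = 1800
  Σ(formed) = 8096 kJ
ΔH = Σ(broken) − Σ(formed) = 5722 − 8096 = −2374 kJ

ΔH ≈ −2374 kJ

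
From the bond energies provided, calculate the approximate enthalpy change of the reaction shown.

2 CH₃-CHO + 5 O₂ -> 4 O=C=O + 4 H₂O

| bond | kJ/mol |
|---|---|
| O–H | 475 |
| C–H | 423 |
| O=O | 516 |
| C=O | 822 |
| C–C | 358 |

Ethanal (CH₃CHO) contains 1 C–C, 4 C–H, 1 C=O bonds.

ΔH ≈ −2052 kJ

Bonds broken (reactants):
  C–C: 2 × 358 = 716
  C–H: 8 × 423 = 3384
  C=O: 2 × 822 = 1644
  O=O: 5 × 516 = 2580
  Σ(broken) = 8324 kJ
Bonds formed (products):
  C=O: 8 × 822 = 6576
  O–H: 8 × 475 = 3800
  Σ(formed) = 10376 kJ
ΔH = Σ(broken) − Σ(formed) = 8324 − 10376 = −2052 kJ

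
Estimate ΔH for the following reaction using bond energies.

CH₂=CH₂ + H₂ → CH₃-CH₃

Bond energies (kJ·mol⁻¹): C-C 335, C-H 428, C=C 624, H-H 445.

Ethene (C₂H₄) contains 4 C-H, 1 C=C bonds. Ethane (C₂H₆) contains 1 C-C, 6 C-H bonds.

Bonds broken (reactants):
  C-H: 4 × 428 = 1712
  C=C: 1 × 624 = 624
  H-H: 1 × 445 = 445
  Σ(broken) = 2781 kJ
Bonds formed (products):
  C-C: 1 × 335 = 335
  C-H: 6 × 428 = 2568
  Σ(formed) = 2903 kJ
ΔH = Σ(broken) − Σ(formed) = 2781 − 2903 = −122 kJ

ΔH ≈ −122 kJ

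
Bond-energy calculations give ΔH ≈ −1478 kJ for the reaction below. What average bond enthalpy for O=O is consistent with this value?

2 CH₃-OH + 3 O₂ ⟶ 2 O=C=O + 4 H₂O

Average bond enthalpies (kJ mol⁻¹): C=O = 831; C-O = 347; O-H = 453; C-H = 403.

D(O=O) ≈ 484 kJ/mol

Let D be the O=O bond energy.
Σ(broken) = 6×403 + 2×347 + 2×453 + 3×D = 4018 + 3D
Σ(formed) = 4×831 + 8×453 = 6948
ΔH = Σ(broken) − Σ(formed) = (4018 + 3D) − (6948) = −2930 + 3D
Setting this equal to −1478 kJ gives 3D = 1452, so D = 484 kJ/mol.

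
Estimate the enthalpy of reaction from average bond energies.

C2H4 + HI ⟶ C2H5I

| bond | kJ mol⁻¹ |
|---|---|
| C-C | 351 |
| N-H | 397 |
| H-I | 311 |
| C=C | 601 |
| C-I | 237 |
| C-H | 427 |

ΔH ≈ −103 kJ

Bonds broken (reactants):
  C-H: 4 × 427 = 1708
  C=C: 1 × 601 = 601
  H-I: 1 × 311 = 311
  Σ(broken) = 2620 kJ
Bonds formed (products):
  C-C: 1 × 351 = 351
  C-H: 5 × 427 = 2135
  C-I: 1 × 237 = 237
  Σ(formed) = 2723 kJ
ΔH = Σ(broken) − Σ(formed) = 2620 − 2723 = −103 kJ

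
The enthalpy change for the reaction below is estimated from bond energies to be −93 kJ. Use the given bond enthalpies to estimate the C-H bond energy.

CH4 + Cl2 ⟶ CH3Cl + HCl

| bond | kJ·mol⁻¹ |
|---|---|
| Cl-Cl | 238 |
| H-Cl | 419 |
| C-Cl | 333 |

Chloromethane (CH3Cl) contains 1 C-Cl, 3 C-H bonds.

D(C-H) ≈ 421 kJ/mol

Let D be the C-H bond energy.
Σ(broken) = 4×D + 1×238 = 238 + 4D
Σ(formed) = 1×333 + 3×D + 1×419 = 752 + 3D
ΔH = Σ(broken) − Σ(formed) = (238 + 4D) − (752 + 3D) = −514 + D
Setting this equal to −93 kJ gives D = 421 kJ/mol.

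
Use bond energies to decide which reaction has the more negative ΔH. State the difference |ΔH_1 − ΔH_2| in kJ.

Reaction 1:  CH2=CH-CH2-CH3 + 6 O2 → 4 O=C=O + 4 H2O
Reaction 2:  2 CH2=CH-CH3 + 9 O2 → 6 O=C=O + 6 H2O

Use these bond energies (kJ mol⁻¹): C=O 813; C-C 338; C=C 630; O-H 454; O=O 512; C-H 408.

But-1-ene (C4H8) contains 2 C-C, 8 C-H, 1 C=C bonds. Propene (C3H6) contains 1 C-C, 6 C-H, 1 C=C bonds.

Reaction 1:
  Bonds broken (reactants):
    C-C: 2 × 338 = 676
    C-H: 8 × 408 = 3264
    C=C: 1 × 630 = 630
    O=O: 6 × 512 = 3072
    Σ(broken) = 7642 kJ
  Bonds formed (products):
    C=O: 8 × 813 = 6504
    O-H: 8 × 454 = 3632
    Σ(formed) = 10136 kJ
  ΔH_1 = 7642 − 10136 = −2494 kJ
Reaction 2:
  Bonds broken (reactants):
    C-C: 2 × 338 = 676
    C-H: 12 × 408 = 4896
    C=C: 2 × 630 = 1260
    O=O: 9 × 512 = 4608
    Σ(broken) = 11440 kJ
  Bonds formed (products):
    C=O: 12 × 813 = 9756
    O-H: 12 × 454 = 5448
    Σ(formed) = 15204 kJ
  ΔH_2 = 11440 − 15204 = −3764 kJ
ΔH_1 − ΔH_2 = +1270 kJ, so reaction 2 has the more negative ΔH; |ΔH_1 − ΔH_2| = 1270 kJ.

Reaction 2, by 1270 kJ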